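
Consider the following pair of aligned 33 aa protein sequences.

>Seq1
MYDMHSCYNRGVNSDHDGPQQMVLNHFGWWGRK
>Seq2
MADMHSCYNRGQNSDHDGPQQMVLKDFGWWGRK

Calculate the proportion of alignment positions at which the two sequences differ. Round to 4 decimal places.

The sequences differ at positions 2 (Y/A), 12 (V/Q), 25 (N/K), 26 (H/D).
There are 4 differences over 33 sites, so p = 4/33 = 0.1212.

0.1212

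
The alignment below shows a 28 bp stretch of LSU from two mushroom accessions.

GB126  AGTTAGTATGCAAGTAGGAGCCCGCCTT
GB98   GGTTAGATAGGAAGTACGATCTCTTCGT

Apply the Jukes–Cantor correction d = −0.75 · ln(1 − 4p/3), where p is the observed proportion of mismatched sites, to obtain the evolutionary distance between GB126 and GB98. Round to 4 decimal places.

The sequences differ at positions 1 (A/G), 7 (T/A), 8 (A/T), 9 (T/A), 11 (C/G), 17 (G/C), 20 (G/T), 22 (C/T), 24 (G/T), 25 (C/T), 27 (T/G).
p = 11/28 = 0.392857.
d = −0.75 · ln(1 − (4/3)·0.392857) = −0.75 · ln(0.476191) = −0.75 · (-0.741936) = 0.5565.

0.5565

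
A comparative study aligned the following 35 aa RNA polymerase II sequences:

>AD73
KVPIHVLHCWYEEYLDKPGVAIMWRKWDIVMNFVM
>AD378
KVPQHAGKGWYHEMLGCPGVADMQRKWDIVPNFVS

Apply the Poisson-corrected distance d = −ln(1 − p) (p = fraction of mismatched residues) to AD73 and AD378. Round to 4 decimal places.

Differing sites — 4:I/Q; 6:V/A; 7:L/G; 8:H/K; 9:C/G; 12:E/H; 14:Y/M; 16:D/G; 17:K/C; 22:I/D; 24:W/Q; 31:M/P; 35:M/S.
p = 13/35 = 0.371429.
d = −ln(1 − 0.371429) = −ln(0.628571) = 0.4643.

0.4643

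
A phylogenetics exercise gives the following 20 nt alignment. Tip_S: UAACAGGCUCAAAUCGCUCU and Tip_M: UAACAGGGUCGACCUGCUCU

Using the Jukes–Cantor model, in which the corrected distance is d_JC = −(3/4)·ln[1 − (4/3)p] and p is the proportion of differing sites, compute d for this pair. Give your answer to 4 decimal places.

0.3041

The sequences differ at positions 8 (C/G), 11 (A/G), 13 (A/C), 14 (U/C), 15 (C/U).
p = 5/20 = 0.250000.
d = −0.75 · ln(1 − (4/3)·0.250000) = −0.75 · ln(0.666667) = −0.75 · (-0.405465) = 0.3041.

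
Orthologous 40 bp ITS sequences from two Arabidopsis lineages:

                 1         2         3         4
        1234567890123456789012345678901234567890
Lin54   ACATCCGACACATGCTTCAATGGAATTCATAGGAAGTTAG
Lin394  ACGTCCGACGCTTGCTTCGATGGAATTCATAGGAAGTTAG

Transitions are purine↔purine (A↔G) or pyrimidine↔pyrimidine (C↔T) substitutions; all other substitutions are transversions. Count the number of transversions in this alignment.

1

Differing sites — 3:A/G (Ti); 10:A/G (Ti); 12:A/T (Tv); 19:A/G (Ti).
Of the 4 differences, 3 transitions and 1 transversion, so the answer is 1.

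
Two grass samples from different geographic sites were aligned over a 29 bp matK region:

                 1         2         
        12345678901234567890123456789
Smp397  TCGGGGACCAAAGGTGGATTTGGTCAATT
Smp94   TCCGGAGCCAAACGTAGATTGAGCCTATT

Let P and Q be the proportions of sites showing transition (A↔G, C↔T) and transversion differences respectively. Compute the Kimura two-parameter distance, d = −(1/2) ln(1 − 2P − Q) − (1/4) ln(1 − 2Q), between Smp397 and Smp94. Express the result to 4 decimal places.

Differing sites — 3:G/C (Tv); 6:G/A (Ti); 7:A/G (Ti); 13:G/C (Tv); 16:G/A (Ti); 21:T/G (Tv); 22:G/A (Ti); 24:T/C (Ti); 26:A/T (Tv).
Of the 9 differences, 5 transitions and 4 transversions over 29 sites: P = 5/29 = 0.172414, Q = 4/29 = 0.137931.
d = −0.5·ln(0.517241) − 0.25·ln(0.724138) = −0.5·(-0.659246) − 0.25·(-0.322773) = 0.4103.

0.4103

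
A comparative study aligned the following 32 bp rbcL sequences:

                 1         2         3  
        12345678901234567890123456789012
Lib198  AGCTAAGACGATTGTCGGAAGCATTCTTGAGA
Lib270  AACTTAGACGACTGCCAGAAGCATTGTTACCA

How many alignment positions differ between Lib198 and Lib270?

9

Mismatches occur at site 2 (G→A), site 5 (A→T), site 12 (T→C), site 15 (T→C), site 17 (G→A), site 26 (C→G), site 29 (G→A), site 30 (A→C), site 31 (G→C).
That gives 9 mismatches out of 32 aligned sites, so the Hamming distance is 9.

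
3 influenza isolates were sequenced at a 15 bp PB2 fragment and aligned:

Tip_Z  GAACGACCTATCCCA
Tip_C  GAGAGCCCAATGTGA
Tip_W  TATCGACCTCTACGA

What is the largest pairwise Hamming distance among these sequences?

Pairwise Hamming distances:
  Tip_Z vs Tip_C: 7
  Tip_Z vs Tip_W: 5
  Tip_C vs Tip_W: 8
The largest is 8, between Tip_C and Tip_W.

8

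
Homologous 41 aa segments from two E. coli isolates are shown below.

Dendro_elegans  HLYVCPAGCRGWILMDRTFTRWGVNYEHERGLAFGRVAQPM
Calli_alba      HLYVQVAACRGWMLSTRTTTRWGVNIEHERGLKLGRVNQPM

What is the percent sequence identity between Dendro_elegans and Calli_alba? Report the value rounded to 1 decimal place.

73.2%

Mismatches occur at site 5 (C→Q), site 6 (P→V), site 8 (G→A), site 13 (I→M), site 15 (M→S), site 16 (D→T), site 19 (F→T), site 26 (Y→I), site 33 (A→K), site 34 (F→L), site 38 (A→N).
30 of the 41 sites match, so the percent identity is 30/41 × 100 = 73.2%.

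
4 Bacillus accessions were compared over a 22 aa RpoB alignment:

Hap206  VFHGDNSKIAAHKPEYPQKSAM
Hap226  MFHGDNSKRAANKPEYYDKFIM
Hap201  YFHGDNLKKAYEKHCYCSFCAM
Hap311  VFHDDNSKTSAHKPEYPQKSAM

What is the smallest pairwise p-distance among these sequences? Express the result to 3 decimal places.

Pairwise Hamming distances:
  Hap206 vs Hap226: 7
  Hap206 vs Hap201: 11
  Hap206 vs Hap311: 3
  Hap226 vs Hap201: 12
  Hap226 vs Hap311: 9
  Hap201 vs Hap311: 13
The smallest is 3 mismatches, between Hap206 and Hap311; p = 3/22 = 0.136.

0.136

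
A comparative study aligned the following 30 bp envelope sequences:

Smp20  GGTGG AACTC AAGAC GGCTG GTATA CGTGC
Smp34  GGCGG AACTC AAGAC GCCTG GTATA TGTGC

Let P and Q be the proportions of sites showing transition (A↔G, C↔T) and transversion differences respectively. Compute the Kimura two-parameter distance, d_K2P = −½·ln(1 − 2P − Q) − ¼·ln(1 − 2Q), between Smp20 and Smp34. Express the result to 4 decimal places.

0.1084

The sequences differ at positions 3 (T/C, transition), 17 (G/C, transversion), 26 (C/T, transition).
Of the 3 differences, 2 transitions and 1 transversion over 30 sites: P = 2/30 = 0.066667, Q = 1/30 = 0.033333.
d = −0.5·ln(0.833333) − 0.25·ln(0.933334) = −0.5·(-0.182322) − 0.25·(-0.068992) = 0.1084.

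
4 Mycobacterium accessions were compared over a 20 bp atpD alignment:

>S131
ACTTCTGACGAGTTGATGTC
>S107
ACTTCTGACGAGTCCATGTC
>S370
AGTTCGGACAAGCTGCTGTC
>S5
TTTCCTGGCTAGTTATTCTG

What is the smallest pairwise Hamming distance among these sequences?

2

Pairwise Hamming distances:
  S131 vs S107: 2
  S131 vs S370: 5
  S131 vs S5: 9
  S107 vs S370: 7
  S107 vs S5: 10
  S370 vs S5: 11
The smallest is 2, between S131 and S107.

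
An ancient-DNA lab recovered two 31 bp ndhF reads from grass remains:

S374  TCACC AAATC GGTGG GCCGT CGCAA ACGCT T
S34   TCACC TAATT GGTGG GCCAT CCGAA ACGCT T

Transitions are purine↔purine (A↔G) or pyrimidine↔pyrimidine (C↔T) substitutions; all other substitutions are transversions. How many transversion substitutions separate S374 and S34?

The sequences differ at positions 6 (A/T, transversion), 10 (C/T, transition), 19 (G/A, transition), 22 (G/C, transversion), 23 (C/G, transversion).
Of the 5 differences, 2 transitions and 3 transversions, so the answer is 3.

3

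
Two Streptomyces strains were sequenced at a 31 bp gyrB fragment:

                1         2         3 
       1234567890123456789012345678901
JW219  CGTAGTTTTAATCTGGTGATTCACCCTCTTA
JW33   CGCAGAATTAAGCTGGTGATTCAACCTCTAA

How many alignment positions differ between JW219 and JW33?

Mismatches occur at site 3 (T→C), site 6 (T→A), site 7 (T→A), site 12 (T→G), site 24 (C→A), site 30 (T→A).
That gives 6 mismatches out of 31 aligned sites, so the Hamming distance is 6.

6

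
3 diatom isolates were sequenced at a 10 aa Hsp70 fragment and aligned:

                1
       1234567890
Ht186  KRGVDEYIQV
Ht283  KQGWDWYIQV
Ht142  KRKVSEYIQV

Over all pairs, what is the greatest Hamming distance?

5

Pairwise Hamming distances:
  Ht186 vs Ht283: 3
  Ht186 vs Ht142: 2
  Ht283 vs Ht142: 5
The largest is 5, between Ht283 and Ht142.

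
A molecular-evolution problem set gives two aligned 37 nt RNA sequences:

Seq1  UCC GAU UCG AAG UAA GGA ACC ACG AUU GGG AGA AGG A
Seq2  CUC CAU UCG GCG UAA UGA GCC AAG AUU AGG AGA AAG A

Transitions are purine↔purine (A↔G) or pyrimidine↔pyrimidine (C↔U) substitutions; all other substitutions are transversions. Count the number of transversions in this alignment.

4

Differing sites — 1:U/C (Ti); 2:C/U (Ti); 4:G/C (Tv); 10:A/G (Ti); 11:A/C (Tv); 16:G/U (Tv); 19:A/G (Ti); 23:C/A (Tv); 28:G/A (Ti); 35:G/A (Ti).
Of the 10 differences, 6 transitions and 4 transversions, so the answer is 4.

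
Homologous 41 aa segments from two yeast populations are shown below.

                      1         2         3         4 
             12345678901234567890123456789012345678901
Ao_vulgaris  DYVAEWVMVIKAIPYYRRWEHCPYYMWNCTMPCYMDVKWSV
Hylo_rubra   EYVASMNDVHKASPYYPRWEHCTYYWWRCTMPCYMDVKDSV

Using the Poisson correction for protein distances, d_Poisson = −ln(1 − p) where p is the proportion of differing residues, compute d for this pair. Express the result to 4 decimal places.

0.3463

The sequences differ at positions 1 (D/E), 5 (E/S), 6 (W/M), 7 (V/N), 8 (M/D), 10 (I/H), 13 (I/S), 17 (R/P), 23 (P/T), 26 (M/W), 28 (N/R), 39 (W/D).
p = 12/41 = 0.292683.
d = −ln(1 − 0.292683) = −ln(0.707317) = 0.3463.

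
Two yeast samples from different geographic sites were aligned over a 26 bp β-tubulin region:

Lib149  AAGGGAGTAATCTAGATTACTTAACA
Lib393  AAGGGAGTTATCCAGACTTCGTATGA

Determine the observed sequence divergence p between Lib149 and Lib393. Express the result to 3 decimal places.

0.269

Mismatches occur at site 9 (A→T), site 13 (T→C), site 17 (T→C), site 19 (A→T), site 21 (T→G), site 24 (A→T), site 25 (C→G).
There are 7 differences over 26 sites, so p = 7/26 = 0.269.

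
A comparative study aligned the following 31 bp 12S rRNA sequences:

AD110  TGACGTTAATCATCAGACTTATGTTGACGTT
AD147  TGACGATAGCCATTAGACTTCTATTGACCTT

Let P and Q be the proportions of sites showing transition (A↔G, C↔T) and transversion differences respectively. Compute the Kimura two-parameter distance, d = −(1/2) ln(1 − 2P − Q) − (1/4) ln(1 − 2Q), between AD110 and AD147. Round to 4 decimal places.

0.2729

Mismatches occur at site 6 (T/A, transversion), site 9 (A/G, transition), site 10 (T/C, transition), site 14 (C/T, transition), site 21 (A/C, transversion), site 23 (G/A, transition), site 29 (G/C, transversion).
Of the 7 differences, 4 transitions and 3 transversions over 31 sites: P = 4/31 = 0.129032, Q = 3/31 = 0.096774.
d = −0.5·ln(0.645162) − 0.25·ln(0.806452) = −0.5·(-0.438254) − 0.25·(-0.215111) = 0.2729.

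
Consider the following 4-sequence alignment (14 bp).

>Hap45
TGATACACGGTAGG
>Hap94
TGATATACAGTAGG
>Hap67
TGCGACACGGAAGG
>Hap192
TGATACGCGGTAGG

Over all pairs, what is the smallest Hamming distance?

Pairwise Hamming distances:
  Hap45 vs Hap94: 2
  Hap45 vs Hap67: 3
  Hap45 vs Hap192: 1
  Hap94 vs Hap67: 5
  Hap94 vs Hap192: 3
  Hap67 vs Hap192: 4
The smallest is 1, between Hap45 and Hap192.

1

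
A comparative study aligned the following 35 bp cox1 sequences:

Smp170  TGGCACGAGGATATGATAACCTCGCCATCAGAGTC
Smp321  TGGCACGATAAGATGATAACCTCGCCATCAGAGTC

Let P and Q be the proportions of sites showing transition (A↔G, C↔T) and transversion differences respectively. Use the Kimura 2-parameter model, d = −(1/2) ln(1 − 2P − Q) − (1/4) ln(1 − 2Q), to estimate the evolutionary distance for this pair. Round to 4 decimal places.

Mismatches occur at site 9 (G→T, transversion), site 10 (G→A, transition), site 12 (T→G, transversion).
Of the 3 differences, 1 transition and 2 transversions over 35 sites: P = 1/35 = 0.028571, Q = 2/35 = 0.057143.
d = −0.5·ln(0.885715) − 0.25·ln(0.885714) = −0.5·(-0.121360) − 0.25·(-0.121361) = 0.0910.

0.0910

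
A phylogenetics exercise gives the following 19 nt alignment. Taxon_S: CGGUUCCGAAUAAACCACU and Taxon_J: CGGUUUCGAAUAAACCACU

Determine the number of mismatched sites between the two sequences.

Differing sites — 6:C/U.
That gives 1 mismatch out of 19 aligned sites, so the Hamming distance is 1.

1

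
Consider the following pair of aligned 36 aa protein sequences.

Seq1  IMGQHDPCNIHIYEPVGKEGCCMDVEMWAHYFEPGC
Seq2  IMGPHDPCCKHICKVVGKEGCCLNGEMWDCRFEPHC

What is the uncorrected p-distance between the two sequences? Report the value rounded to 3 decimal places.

Mismatches occur at site 4 (Q↔P), site 9 (N↔C), site 10 (I↔K), site 13 (Y↔C), site 14 (E↔K), site 15 (P↔V), site 23 (M↔L), site 24 (D↔N), site 25 (V↔G), site 29 (A↔D), site 30 (H↔C), site 31 (Y↔R), site 35 (G↔H).
There are 13 differences over 36 sites, so p = 13/36 = 0.361.

0.361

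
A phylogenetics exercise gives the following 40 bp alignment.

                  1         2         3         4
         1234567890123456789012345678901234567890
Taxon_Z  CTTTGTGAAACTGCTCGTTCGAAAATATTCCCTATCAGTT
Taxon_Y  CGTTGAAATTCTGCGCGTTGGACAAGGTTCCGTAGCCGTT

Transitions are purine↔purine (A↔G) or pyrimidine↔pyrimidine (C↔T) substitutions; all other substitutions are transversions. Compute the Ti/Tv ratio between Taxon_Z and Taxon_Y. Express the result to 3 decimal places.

0.182

Mismatches occur at site 2 (T/G, transversion), site 6 (T/A, transversion), site 7 (G/A, transition), site 9 (A/T, transversion), site 10 (A/T, transversion), site 15 (T/G, transversion), site 20 (C/G, transversion), site 23 (A/C, transversion), site 26 (T/G, transversion), site 27 (A/G, transition), site 32 (C/G, transversion), site 35 (T/G, transversion), site 37 (A/C, transversion).
Of the 13 differences, 2 transitions and 11 transversions, so Ti/Tv = 2/11 = 0.182.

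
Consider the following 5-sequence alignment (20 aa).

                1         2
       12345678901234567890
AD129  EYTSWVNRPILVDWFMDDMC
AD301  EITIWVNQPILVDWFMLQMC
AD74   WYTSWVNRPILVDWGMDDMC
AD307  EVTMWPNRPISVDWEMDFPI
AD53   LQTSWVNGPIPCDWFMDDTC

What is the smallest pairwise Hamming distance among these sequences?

2

Pairwise Hamming distances:
  AD129 vs AD301: 5
  AD129 vs AD74: 2
  AD129 vs AD307: 8
  AD129 vs AD53: 6
  AD301 vs AD74: 7
  AD301 vs AD307: 10
  AD301 vs AD53: 9
  AD74 vs AD307: 9
  AD74 vs AD53: 7
  AD307 vs AD53: 11
The smallest is 2, between AD129 and AD74.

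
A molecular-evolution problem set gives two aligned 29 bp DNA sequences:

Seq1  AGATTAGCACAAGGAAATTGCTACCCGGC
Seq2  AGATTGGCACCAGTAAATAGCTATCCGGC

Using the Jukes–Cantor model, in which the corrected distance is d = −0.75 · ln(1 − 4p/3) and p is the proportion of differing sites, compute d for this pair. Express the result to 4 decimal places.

0.1959

Differing sites — 6:A/G; 11:A/C; 14:G/T; 19:T/A; 24:C/T.
p = 5/29 = 0.172414.
d = −0.75 · ln(1 − (4/3)·0.172414) = −0.75 · ln(0.770115) = −0.75 · (-0.261215) = 0.1959.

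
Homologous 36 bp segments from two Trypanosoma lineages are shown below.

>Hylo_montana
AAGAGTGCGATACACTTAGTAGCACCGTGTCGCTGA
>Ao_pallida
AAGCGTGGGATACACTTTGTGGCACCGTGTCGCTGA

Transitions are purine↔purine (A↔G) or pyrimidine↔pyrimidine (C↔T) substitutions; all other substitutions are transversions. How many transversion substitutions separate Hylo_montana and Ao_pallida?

The sequences differ at positions 4 (A/C, transversion), 8 (C/G, transversion), 18 (A/T, transversion), 21 (A/G, transition).
Of the 4 differences, 1 transition and 3 transversions, so the answer is 3.

3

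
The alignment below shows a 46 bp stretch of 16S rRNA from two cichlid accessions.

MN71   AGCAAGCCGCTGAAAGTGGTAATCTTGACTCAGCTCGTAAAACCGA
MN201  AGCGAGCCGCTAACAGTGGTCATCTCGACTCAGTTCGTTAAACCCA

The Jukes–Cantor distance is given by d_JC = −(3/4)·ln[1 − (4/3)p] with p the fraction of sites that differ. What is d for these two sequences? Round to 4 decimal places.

0.1979

Mismatches occur at site 4 (A→G), site 12 (G→A), site 14 (A→C), site 21 (A→C), site 26 (T→C), site 34 (C→T), site 39 (A→T), site 45 (G→C).
p = 8/46 = 0.173913.
d = −0.75 · ln(1 − (4/3)·0.173913) = −0.75 · ln(0.768116) = −0.75 · (-0.263815) = 0.1979.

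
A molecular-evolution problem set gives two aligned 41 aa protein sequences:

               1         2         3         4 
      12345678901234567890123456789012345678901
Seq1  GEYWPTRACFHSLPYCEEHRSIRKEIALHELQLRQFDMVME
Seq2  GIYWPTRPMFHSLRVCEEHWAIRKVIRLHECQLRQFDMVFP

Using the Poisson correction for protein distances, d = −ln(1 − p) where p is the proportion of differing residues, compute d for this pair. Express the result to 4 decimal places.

Differing sites — 2:E/I; 8:A/P; 9:C/M; 14:P/R; 15:Y/V; 20:R/W; 21:S/A; 25:E/V; 27:A/R; 31:L/C; 40:M/F; 41:E/P.
p = 12/41 = 0.292683.
d = −ln(1 − 0.292683) = −ln(0.707317) = 0.3463.

0.3463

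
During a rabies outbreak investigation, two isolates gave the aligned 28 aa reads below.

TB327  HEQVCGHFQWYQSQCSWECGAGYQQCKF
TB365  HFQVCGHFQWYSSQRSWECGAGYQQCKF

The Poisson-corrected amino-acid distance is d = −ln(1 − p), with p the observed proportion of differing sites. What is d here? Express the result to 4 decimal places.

The sequences differ at positions 2 (E/F), 12 (Q/S), 15 (C/R).
p = 3/28 = 0.107143.
d = −ln(1 − 0.107143) = −ln(0.892857) = 0.1133.

0.1133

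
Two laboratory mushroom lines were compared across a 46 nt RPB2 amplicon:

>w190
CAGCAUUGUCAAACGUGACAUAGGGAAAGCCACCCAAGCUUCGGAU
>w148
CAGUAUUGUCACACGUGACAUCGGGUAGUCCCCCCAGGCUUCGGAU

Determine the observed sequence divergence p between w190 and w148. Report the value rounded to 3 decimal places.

0.174

Differing sites — 4:C/U; 12:A/C; 22:A/C; 26:A/U; 28:A/G; 29:G/U; 32:A/C; 37:A/G.
There are 8 differences over 46 sites, so p = 8/46 = 0.174.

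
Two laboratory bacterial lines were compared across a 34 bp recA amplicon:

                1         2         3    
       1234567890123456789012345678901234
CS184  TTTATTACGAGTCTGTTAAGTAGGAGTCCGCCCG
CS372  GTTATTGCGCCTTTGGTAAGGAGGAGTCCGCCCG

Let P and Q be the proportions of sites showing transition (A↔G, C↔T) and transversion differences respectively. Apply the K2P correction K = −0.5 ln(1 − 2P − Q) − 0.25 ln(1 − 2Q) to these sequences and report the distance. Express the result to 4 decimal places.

0.2408

Differing sites — 1:T/G (Tv); 7:A/G (Ti); 10:A/C (Tv); 11:G/C (Tv); 13:C/T (Ti); 16:T/G (Tv); 21:T/G (Tv).
Of the 7 differences, 2 transitions and 5 transversions over 34 sites: P = 2/34 = 0.058824, Q = 5/34 = 0.147059.
d = −0.5·ln(0.735293) − 0.25·ln(0.705882) = −0.5·(-0.307486) − 0.25·(-0.348307) = 0.2408.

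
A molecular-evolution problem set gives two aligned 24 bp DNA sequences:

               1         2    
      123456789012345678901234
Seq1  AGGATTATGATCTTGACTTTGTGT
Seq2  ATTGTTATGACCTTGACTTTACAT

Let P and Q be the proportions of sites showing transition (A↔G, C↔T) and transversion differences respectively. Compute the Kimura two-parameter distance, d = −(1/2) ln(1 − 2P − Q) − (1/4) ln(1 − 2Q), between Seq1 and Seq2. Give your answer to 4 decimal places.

Differing sites — 2:G/T (Tv); 3:G/T (Tv); 4:A/G (Ti); 11:T/C (Ti); 21:G/A (Ti); 22:T/C (Ti); 23:G/A (Ti).
Of the 7 differences, 5 transitions and 2 transversions over 24 sites: P = 5/24 = 0.208333, Q = 2/24 = 0.083333.
d = −0.5·ln(0.500001) − 0.25·ln(0.833334) = −0.5·(-0.693145) − 0.25·(-0.182321) = 0.3922.

0.3922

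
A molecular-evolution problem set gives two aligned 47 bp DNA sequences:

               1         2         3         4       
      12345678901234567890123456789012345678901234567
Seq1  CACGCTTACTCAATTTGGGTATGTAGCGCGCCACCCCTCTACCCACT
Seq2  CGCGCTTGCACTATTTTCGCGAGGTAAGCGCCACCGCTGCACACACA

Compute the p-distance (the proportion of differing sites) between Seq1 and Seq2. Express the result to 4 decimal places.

The sequences differ at positions 2 (A/G), 8 (A/G), 10 (T/A), 12 (A/T), 17 (G/T), 18 (G/C), 20 (T/C), 21 (A/G), 22 (T/A), 24 (T/G), 25 (A/T), 26 (G/A), 27 (C/A), 36 (C/G), 39 (C/G), 40 (T/C), 43 (C/A), 47 (T/A).
There are 18 differences over 47 sites, so p = 18/47 = 0.3830.

0.3830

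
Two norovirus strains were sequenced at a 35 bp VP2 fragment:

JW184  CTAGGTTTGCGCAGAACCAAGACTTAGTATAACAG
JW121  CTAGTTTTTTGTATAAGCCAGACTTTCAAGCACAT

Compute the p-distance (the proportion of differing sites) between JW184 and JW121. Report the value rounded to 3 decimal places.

0.371

The sequences differ at positions 5 (G/T), 9 (G/T), 10 (C/T), 12 (C/T), 14 (G/T), 17 (C/G), 19 (A/C), 26 (A/T), 27 (G/C), 28 (T/A), 30 (T/G), 31 (A/C), 35 (G/T).
There are 13 differences over 35 sites, so p = 13/35 = 0.371.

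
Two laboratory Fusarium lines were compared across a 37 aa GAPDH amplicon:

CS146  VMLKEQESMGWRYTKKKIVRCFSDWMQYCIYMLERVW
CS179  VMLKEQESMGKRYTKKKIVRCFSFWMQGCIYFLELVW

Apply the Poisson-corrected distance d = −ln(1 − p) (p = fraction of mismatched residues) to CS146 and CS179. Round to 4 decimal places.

The sequences differ at positions 11 (W/K), 24 (D/F), 28 (Y/G), 32 (M/F), 35 (R/L).
p = 5/37 = 0.135135.
d = −ln(1 − 0.135135) = −ln(0.864865) = 0.1452.

0.1452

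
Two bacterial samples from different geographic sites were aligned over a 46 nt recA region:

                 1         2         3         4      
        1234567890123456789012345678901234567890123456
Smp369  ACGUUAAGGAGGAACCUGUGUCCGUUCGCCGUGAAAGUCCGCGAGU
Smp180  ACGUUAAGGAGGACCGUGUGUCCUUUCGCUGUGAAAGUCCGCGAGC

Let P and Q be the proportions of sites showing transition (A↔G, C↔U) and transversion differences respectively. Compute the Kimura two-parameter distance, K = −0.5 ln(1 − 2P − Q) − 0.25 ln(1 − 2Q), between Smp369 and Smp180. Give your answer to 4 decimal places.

Mismatches occur at site 14 (A↔C, transversion), site 16 (C↔G, transversion), site 24 (G↔U, transversion), site 30 (C↔U, transition), site 46 (U↔C, transition).
Of the 5 differences, 2 transitions and 3 transversions over 46 sites: P = 2/46 = 0.043478, Q = 3/46 = 0.065217.
d = −0.5·ln(0.847827) − 0.25·ln(0.869566) = −0.5·(-0.165079) − 0.25·(-0.139761) = 0.1175.

0.1175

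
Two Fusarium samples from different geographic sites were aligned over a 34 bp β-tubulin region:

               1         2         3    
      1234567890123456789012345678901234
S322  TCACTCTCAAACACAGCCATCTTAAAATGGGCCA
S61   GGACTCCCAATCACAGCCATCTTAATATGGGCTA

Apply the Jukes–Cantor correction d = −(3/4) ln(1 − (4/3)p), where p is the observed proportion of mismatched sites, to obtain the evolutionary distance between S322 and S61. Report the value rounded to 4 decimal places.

0.2012

The sequences differ at positions 1 (T/G), 2 (C/G), 7 (T/C), 11 (A/T), 26 (A/T), 33 (C/T).
p = 6/34 = 0.176471.
d = −0.75 · ln(1 − (4/3)·0.176471) = −0.75 · ln(0.764705) = −0.75 · (-0.268265) = 0.2012.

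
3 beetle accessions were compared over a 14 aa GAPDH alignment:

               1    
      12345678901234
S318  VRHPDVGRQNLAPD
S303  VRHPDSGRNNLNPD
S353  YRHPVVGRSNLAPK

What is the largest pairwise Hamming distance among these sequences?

6

Pairwise Hamming distances:
  S318 vs S303: 3
  S318 vs S353: 4
  S303 vs S353: 6
The largest is 6, between S303 and S353.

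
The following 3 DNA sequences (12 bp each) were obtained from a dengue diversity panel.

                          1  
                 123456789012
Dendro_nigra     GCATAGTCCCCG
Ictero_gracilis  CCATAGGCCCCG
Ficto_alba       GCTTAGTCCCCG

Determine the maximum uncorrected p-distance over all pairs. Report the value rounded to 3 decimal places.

0.250

Pairwise Hamming distances:
  Dendro_nigra vs Ictero_gracilis: 2
  Dendro_nigra vs Ficto_alba: 1
  Ictero_gracilis vs Ficto_alba: 3
The largest is 3 mismatches, between Ictero_gracilis and Ficto_alba; p = 3/12 = 0.250.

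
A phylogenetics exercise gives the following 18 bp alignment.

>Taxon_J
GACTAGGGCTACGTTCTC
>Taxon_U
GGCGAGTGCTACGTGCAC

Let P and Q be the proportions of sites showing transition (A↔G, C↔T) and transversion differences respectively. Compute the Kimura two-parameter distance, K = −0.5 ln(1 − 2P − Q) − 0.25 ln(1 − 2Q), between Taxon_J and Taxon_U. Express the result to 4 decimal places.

Mismatches occur at site 2 (A/G, transition), site 4 (T/G, transversion), site 7 (G/T, transversion), site 15 (T/G, transversion), site 17 (T/A, transversion).
Of the 5 differences, 1 transition and 4 transversions over 18 sites: P = 1/18 = 0.055556, Q = 4/18 = 0.222222.
d = −0.5·ln(0.666666) − 0.25·ln(0.555556) = −0.5·(-0.405466) − 0.25·(-0.587786) = 0.3497.

0.3497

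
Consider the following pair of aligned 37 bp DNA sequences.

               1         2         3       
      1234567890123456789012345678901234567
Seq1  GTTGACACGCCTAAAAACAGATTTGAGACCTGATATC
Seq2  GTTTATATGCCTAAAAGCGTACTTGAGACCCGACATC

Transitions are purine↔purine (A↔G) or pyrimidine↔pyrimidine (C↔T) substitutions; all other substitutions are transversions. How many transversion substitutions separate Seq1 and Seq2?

Differing sites — 4:G/T (Tv); 6:C/T (Ti); 8:C/T (Ti); 17:A/G (Ti); 19:A/G (Ti); 20:G/T (Tv); 22:T/C (Ti); 31:T/C (Ti); 34:T/C (Ti).
Of the 9 differences, 7 transitions and 2 transversions, so the answer is 2.

2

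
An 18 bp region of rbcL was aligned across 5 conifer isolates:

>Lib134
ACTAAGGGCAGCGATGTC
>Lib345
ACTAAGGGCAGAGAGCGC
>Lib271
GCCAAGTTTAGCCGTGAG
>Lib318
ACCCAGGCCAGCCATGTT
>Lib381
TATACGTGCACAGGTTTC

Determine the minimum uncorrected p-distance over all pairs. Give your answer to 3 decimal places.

0.222

Pairwise Hamming distances:
  Lib134 vs Lib345: 4
  Lib134 vs Lib271: 9
  Lib134 vs Lib318: 5
  Lib134 vs Lib381: 8
  Lib345 vs Lib271: 12
  Lib345 vs Lib318: 9
  Lib345 vs Lib381: 9
  Lib271 vs Lib318: 8
  Lib271 vs Lib381: 12
  Lib318 vs Lib381: 13
The smallest is 4 mismatches, between Lib134 and Lib345; p = 4/18 = 0.222.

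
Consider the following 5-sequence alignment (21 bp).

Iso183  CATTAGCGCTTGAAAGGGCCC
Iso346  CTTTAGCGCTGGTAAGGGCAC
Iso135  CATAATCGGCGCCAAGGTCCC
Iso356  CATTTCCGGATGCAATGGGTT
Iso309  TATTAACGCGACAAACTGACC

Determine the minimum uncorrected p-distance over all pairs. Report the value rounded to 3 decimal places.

0.190

Pairwise Hamming distances:
  Iso183 vs Iso346: 4
  Iso183 vs Iso135: 8
  Iso183 vs Iso356: 9
  Iso183 vs Iso309: 8
  Iso346 vs Iso135: 9
  Iso346 vs Iso356: 11
  Iso346 vs Iso309: 11
  Iso135 vs Iso356: 11
  Iso135 vs Iso309: 11
  Iso356 vs Iso309: 13
The smallest is 4 mismatches, between Iso183 and Iso346; p = 4/21 = 0.190.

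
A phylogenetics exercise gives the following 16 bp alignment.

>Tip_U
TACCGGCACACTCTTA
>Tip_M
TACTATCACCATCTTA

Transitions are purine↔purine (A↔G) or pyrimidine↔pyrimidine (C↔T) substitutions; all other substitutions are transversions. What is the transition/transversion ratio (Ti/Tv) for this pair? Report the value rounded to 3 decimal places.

Differing sites — 4:C/T (Ti); 5:G/A (Ti); 6:G/T (Tv); 10:A/C (Tv); 11:C/A (Tv).
Of the 5 differences, 2 transitions and 3 transversions, so Ti/Tv = 2/3 = 0.667.

0.667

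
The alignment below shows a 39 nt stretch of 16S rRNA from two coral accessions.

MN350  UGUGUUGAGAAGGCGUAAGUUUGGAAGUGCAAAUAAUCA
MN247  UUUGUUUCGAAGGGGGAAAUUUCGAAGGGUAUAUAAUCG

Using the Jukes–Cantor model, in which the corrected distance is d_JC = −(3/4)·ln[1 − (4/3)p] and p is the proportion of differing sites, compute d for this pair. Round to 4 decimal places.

0.3538

Mismatches occur at site 2 (G↔U), site 7 (G↔U), site 8 (A↔C), site 14 (C↔G), site 16 (U↔G), site 19 (G↔A), site 23 (G↔C), site 28 (U↔G), site 30 (C↔U), site 32 (A↔U), site 39 (A↔G).
p = 11/39 = 0.282051.
d = −0.75 · ln(1 − (4/3)·0.282051) = −0.75 · ln(0.623932) = −0.75 · (-0.471714) = 0.3538.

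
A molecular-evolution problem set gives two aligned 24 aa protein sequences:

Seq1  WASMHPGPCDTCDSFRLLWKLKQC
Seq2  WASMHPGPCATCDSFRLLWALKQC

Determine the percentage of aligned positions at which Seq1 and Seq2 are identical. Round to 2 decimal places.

91.67%

Differing sites — 10:D/A; 20:K/A.
22 of the 24 sites match, so the percent identity is 22/24 × 100 = 91.67%.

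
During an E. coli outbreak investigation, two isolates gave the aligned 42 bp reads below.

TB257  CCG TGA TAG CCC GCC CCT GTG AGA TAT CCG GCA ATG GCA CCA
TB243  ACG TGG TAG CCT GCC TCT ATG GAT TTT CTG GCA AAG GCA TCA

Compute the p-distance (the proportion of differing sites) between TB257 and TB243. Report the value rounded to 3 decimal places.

0.286

Mismatches occur at site 1 (C↔A), site 6 (A↔G), site 12 (C↔T), site 16 (C↔T), site 19 (G↔A), site 22 (A↔G), site 23 (G↔A), site 24 (A↔T), site 26 (A↔T), site 29 (C↔T), site 35 (T↔A), site 40 (C↔T).
There are 12 differences over 42 sites, so p = 12/42 = 0.286.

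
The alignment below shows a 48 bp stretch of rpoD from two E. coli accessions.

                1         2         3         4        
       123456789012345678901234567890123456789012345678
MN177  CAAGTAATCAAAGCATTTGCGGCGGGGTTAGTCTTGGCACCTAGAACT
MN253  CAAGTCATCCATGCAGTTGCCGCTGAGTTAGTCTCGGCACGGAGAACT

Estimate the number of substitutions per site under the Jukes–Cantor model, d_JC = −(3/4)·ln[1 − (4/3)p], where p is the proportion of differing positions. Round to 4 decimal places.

Mismatches occur at site 6 (A→C), site 10 (A→C), site 12 (A→T), site 16 (T→G), site 21 (G→C), site 24 (G→T), site 26 (G→A), site 35 (T→C), site 41 (C→G), site 42 (T→G).
p = 10/48 = 0.208333.
d = −0.75 · ln(1 − (4/3)·0.208333) = −0.75 · ln(0.722223) = −0.75 · (-0.325421) = 0.2441.

0.2441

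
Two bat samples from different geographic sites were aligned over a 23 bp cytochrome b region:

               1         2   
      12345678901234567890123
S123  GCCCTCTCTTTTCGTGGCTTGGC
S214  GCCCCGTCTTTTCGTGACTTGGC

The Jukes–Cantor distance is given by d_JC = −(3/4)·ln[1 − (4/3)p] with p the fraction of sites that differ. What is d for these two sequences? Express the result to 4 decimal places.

Differing sites — 5:T/C; 6:C/G; 17:G/A.
p = 3/23 = 0.130435.
d = −0.75 · ln(1 − (4/3)·0.130435) = −0.75 · ln(0.826087) = −0.75 · (-0.191055) = 0.1433.

0.1433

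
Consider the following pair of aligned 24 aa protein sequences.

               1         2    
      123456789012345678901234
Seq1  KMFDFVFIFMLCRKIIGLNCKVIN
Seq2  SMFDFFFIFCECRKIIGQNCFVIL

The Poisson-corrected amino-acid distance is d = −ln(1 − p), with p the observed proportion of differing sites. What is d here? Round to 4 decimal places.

0.3448

Differing sites — 1:K/S; 6:V/F; 10:M/C; 11:L/E; 18:L/Q; 21:K/F; 24:N/L.
p = 7/24 = 0.291667.
d = −ln(1 − 0.291667) = −ln(0.708333) = 0.3448.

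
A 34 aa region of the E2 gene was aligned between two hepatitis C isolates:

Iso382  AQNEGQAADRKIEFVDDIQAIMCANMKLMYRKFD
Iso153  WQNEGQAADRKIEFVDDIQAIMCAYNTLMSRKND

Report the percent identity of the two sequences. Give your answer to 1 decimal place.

82.4%

Differing sites — 1:A/W; 25:N/Y; 26:M/N; 27:K/T; 30:Y/S; 33:F/N.
28 of the 34 sites match, so the percent identity is 28/34 × 100 = 82.4%.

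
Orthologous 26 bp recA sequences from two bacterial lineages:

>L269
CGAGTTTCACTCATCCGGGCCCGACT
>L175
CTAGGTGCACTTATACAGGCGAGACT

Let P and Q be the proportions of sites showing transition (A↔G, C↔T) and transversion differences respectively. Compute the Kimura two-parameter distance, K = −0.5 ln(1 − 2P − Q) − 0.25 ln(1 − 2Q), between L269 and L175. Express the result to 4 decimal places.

0.3975

Differing sites — 2:G/T (Tv); 5:T/G (Tv); 7:T/G (Tv); 12:C/T (Ti); 15:C/A (Tv); 17:G/A (Ti); 21:C/G (Tv); 22:C/A (Tv).
Of the 8 differences, 2 transitions and 6 transversions over 26 sites: P = 2/26 = 0.076923, Q = 6/26 = 0.230769.
d = −0.5·ln(0.615385) − 0.25·ln(0.538462) = −0.5·(-0.485507) − 0.25·(-0.619038) = 0.3975.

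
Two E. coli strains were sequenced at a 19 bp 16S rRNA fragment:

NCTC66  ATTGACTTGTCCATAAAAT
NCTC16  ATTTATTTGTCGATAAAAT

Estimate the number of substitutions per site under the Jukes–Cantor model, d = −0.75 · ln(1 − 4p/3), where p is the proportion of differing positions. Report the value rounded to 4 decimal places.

0.1773

Mismatches occur at site 4 (G/T), site 6 (C/T), site 12 (C/G).
p = 3/19 = 0.157895.
d = −0.75 · ln(1 − (4/3)·0.157895) = −0.75 · ln(0.789473) = −0.75 · (-0.236390) = 0.1773.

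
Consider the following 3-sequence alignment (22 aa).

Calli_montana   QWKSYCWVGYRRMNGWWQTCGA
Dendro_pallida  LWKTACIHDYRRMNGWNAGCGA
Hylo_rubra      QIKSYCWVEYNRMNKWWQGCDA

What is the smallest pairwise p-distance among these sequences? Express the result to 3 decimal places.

Pairwise Hamming distances:
  Calli_montana vs Dendro_pallida: 9
  Calli_montana vs Hylo_rubra: 6
  Dendro_pallida vs Hylo_rubra: 12
The smallest is 6 mismatches, between Calli_montana and Hylo_rubra; p = 6/22 = 0.273.

0.273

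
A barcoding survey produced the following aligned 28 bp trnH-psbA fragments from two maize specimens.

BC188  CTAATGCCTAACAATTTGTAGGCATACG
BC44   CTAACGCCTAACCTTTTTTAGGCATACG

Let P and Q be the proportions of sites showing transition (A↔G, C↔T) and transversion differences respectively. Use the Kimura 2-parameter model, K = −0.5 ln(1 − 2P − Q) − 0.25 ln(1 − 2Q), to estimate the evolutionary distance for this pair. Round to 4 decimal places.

0.1586

Differing sites — 5:T/C (Ti); 13:A/C (Tv); 14:A/T (Tv); 18:G/T (Tv).
Of the 4 differences, 1 transition and 3 transversions over 28 sites: P = 1/28 = 0.035714, Q = 3/28 = 0.107143.
d = −0.5·ln(0.821429) − 0.25·ln(0.785714) = −0.5·(-0.196710) − 0.25·(-0.241162) = 0.1586.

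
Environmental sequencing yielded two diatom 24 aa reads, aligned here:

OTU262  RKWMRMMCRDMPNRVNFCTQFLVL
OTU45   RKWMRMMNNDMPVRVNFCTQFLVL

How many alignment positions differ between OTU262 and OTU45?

Mismatches occur at site 8 (C→N), site 9 (R→N), site 13 (N→V).
That gives 3 mismatches out of 24 aligned sites, so the Hamming distance is 3.

3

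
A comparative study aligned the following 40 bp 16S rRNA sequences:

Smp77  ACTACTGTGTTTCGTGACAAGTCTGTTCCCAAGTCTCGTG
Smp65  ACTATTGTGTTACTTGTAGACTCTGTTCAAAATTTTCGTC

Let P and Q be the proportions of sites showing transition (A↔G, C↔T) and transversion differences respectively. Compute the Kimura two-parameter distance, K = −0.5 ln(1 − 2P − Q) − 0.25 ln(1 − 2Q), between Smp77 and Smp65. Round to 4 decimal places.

0.3845

Differing sites — 5:C/T (Ti); 12:T/A (Tv); 14:G/T (Tv); 17:A/T (Tv); 18:C/A (Tv); 19:A/G (Ti); 21:G/C (Tv); 29:C/A (Tv); 30:C/A (Tv); 33:G/T (Tv); 35:C/T (Ti); 40:G/C (Tv).
Of the 12 differences, 3 transitions and 9 transversions over 40 sites: P = 3/40 = 0.075000, Q = 9/40 = 0.225000.
d = −0.5·ln(0.625000) − 0.25·ln(0.550000) = −0.5·(-0.470004) − 0.25·(-0.597837) = 0.3845.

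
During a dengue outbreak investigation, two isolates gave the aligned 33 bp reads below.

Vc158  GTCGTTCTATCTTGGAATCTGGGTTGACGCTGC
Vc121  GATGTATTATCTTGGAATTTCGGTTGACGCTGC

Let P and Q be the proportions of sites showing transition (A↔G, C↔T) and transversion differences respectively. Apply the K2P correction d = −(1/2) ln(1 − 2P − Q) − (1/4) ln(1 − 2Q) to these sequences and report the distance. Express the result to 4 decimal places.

Mismatches occur at site 2 (T↔A, transversion), site 3 (C↔T, transition), site 6 (T↔A, transversion), site 7 (C↔T, transition), site 19 (C↔T, transition), site 21 (G↔C, transversion).
Of the 6 differences, 3 transitions and 3 transversions over 33 sites: P = 3/33 = 0.090909, Q = 3/33 = 0.090909.
d = −0.5·ln(0.727273) − 0.25·ln(0.818182) = −0.5·(-0.318453) − 0.25·(-0.200670) = 0.2094.

0.2094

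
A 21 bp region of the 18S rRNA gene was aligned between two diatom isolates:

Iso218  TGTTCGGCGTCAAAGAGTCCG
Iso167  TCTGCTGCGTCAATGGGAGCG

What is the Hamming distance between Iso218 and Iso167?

7

The sequences differ at positions 2 (G/C), 4 (T/G), 6 (G/T), 14 (A/T), 16 (A/G), 18 (T/A), 19 (C/G).
That gives 7 mismatches out of 21 aligned sites, so the Hamming distance is 7.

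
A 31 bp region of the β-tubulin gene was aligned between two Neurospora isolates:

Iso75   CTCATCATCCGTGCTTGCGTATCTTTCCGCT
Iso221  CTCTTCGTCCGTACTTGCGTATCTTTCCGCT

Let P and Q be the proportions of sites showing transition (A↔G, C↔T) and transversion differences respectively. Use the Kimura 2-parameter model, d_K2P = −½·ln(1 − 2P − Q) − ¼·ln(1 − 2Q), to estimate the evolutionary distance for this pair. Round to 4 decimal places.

0.1046

Mismatches occur at site 4 (A→T, transversion), site 7 (A→G, transition), site 13 (G→A, transition).
Of the 3 differences, 2 transitions and 1 transversion over 31 sites: P = 2/31 = 0.064516, Q = 1/31 = 0.032258.
d = −0.5·ln(0.838710) − 0.25·ln(0.935484) = −0.5·(-0.175890) − 0.25·(-0.066691) = 0.1046.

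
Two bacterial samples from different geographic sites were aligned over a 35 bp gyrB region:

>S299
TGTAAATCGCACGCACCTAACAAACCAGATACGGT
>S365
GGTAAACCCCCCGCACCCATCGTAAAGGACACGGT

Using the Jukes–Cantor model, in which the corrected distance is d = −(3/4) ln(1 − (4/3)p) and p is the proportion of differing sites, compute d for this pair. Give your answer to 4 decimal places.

Mismatches occur at site 1 (T→G), site 7 (T→C), site 9 (G→C), site 11 (A→C), site 18 (T→C), site 20 (A→T), site 22 (A→G), site 23 (A→T), site 25 (C→A), site 26 (C→A), site 27 (A→G), site 30 (T→C).
p = 12/35 = 0.342857.
d = −0.75 · ln(1 − (4/3)·0.342857) = −0.75 · ln(0.542857) = −0.75 · (-0.610909) = 0.4582.

0.4582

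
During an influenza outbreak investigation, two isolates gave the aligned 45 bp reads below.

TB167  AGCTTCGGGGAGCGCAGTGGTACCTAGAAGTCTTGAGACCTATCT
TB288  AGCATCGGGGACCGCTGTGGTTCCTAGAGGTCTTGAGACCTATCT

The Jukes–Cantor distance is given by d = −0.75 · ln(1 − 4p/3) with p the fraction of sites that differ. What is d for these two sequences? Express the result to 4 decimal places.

0.1203

Mismatches occur at site 4 (T↔A), site 12 (G↔C), site 16 (A↔T), site 22 (A↔T), site 29 (A↔G).
p = 5/45 = 0.111111.
d = −0.75 · ln(1 − (4/3)·0.111111) = −0.75 · ln(0.851852) = −0.75 · (-0.160342) = 0.1203.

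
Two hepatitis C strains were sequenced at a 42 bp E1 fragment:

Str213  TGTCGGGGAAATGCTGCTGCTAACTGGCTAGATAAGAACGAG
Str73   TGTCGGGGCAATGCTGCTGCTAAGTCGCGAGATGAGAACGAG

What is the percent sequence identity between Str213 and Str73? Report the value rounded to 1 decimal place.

Mismatches occur at site 9 (A↔C), site 24 (C↔G), site 26 (G↔C), site 29 (T↔G), site 34 (A↔G).
37 of the 42 sites match, so the percent identity is 37/42 × 100 = 88.1%.

88.1%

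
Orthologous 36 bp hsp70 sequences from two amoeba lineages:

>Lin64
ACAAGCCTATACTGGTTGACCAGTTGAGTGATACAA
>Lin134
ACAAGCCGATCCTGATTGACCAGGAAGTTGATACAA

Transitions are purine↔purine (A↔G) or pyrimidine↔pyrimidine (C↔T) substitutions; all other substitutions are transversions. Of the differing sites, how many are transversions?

5

The sequences differ at positions 8 (T/G, transversion), 11 (A/C, transversion), 15 (G/A, transition), 24 (T/G, transversion), 25 (T/A, transversion), 26 (G/A, transition), 27 (A/G, transition), 28 (G/T, transversion).
Of the 8 differences, 3 transitions and 5 transversions, so the answer is 5.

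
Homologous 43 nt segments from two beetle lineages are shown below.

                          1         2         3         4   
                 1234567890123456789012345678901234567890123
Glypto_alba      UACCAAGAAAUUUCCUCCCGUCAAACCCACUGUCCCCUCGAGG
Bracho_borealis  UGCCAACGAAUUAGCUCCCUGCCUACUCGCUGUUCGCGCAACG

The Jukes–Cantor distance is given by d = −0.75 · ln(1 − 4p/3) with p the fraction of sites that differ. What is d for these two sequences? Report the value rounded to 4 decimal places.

The sequences differ at positions 2 (A/G), 7 (G/C), 8 (A/G), 13 (U/A), 14 (C/G), 20 (G/U), 21 (U/G), 23 (A/C), 24 (A/U), 27 (C/U), 29 (A/G), 34 (C/U), 36 (C/G), 38 (U/G), 40 (G/A), 42 (G/C).
p = 16/43 = 0.372093.
d = −0.75 · ln(1 − (4/3)·0.372093) = −0.75 · ln(0.503876) = −0.75 · (-0.685425) = 0.5141.

0.5141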